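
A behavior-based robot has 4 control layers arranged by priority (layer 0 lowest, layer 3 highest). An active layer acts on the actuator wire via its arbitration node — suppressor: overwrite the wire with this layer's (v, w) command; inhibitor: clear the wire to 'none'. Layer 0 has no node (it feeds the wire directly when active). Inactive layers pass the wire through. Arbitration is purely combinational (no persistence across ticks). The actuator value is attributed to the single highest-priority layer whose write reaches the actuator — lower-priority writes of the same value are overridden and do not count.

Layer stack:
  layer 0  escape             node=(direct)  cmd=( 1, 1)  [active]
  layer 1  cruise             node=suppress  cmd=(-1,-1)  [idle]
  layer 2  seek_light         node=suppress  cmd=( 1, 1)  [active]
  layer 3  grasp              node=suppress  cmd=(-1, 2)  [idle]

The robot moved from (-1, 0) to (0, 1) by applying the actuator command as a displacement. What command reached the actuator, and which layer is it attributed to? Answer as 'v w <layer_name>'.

1 1 seek_light

displacement = (0, 1) − (-1, 0) = (1, 1)
layer 0 (escape) active — direct: (1, 1)
layer 1 (cruise) idle — unchanged: (1, 1)
layer 2 (seek_light) active — suppresses: (1, 1)
layer 3 (grasp) idle — unchanged: (1, 1)
→ actuator (1, 1) — from layer 2 (seek_light)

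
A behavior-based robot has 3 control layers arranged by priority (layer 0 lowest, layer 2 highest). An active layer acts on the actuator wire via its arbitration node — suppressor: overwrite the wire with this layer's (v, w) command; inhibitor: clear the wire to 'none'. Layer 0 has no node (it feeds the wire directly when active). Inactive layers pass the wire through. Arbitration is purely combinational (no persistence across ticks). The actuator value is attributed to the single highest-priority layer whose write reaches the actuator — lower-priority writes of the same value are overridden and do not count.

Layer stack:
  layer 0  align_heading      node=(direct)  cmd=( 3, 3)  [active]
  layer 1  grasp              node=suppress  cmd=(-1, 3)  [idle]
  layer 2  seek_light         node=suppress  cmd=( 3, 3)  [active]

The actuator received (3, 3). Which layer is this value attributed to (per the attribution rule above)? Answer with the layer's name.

layer 0 (align_heading) active — direct: (3, 3)
layer 1 (grasp) idle — unchanged: (3, 3)
layer 2 (seek_light) active — suppresses: (3, 3)
→ actuator (3, 3)
last writer: layer 2 = seek_light

seek_light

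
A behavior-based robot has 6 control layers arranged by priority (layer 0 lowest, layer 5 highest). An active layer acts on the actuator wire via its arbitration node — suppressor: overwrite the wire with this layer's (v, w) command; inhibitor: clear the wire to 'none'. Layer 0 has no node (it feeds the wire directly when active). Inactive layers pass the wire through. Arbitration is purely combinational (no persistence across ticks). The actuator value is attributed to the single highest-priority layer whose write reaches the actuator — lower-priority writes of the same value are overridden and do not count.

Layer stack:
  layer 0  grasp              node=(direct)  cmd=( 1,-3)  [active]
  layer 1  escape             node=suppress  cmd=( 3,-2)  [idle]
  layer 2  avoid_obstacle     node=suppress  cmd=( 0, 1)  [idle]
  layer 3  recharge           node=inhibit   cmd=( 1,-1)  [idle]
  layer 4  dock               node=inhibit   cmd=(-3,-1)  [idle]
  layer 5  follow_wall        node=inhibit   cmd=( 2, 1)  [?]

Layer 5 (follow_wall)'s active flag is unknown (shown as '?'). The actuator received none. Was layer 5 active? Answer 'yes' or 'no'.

If layer 5 is active=yes:
  actuator would be none
If layer 5 is active=no:
  actuator would be (1, -3)
Observed none, so layer 5 was active.

yes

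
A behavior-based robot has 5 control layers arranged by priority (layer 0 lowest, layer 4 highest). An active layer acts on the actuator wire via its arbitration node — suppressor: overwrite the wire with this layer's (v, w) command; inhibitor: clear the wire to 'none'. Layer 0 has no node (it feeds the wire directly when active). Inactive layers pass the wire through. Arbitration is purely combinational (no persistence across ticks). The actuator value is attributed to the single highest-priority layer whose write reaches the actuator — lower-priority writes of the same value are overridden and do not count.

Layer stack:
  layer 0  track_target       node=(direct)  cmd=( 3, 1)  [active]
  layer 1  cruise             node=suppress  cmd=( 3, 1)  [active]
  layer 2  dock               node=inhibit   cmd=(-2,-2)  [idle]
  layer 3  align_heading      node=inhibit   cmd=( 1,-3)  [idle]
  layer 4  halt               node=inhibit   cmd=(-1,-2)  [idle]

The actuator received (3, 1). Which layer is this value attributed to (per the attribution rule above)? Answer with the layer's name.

[0] track_target on; wire := (3, 1)
[1] cruise on (suppress); wire := (3, 1)
[2] dock off; pass (3, 1)
[3] align_heading off; pass (3, 1)
[4] halt off; pass (3, 1)
output (3, 1)
last writer: layer 1 = cruise

cruise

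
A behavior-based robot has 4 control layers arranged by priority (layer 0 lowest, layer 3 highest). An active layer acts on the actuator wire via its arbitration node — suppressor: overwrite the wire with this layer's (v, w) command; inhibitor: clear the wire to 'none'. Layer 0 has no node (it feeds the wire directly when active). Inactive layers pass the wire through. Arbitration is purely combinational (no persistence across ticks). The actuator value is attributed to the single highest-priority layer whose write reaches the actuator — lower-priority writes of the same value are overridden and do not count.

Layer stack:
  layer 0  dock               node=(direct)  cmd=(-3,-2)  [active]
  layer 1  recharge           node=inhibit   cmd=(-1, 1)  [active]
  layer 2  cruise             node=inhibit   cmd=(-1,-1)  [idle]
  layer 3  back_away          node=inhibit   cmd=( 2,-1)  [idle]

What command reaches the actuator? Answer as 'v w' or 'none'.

none

layer 0 (dock) active — direct: (-3, -2)
layer 1 (recharge) active — inhibits: none
layer 2 (cruise) idle — unchanged: none
layer 3 (back_away) idle — unchanged: none
→ actuator none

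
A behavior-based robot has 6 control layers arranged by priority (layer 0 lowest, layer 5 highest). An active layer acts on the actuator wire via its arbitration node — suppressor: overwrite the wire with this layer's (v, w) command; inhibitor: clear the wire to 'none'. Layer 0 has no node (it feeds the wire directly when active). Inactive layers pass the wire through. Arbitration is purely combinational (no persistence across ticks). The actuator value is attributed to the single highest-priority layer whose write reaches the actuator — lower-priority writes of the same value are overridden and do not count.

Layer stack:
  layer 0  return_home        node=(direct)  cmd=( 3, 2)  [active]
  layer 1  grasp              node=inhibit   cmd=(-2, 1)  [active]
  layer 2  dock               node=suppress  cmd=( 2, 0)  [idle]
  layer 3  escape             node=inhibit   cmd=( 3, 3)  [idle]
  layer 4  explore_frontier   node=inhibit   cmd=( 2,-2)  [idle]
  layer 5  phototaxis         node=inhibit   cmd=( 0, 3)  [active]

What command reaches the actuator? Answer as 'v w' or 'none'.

L0 return_home: active, feeds wire = (3, 2)
L1 grasp: active, inhibitor → wire = none
L2 dock: idle → wire stays none
L3 escape: idle → wire stays none
L4 explore_frontier: idle → wire stays none
L5 phototaxis: active, inhibitor → wire = none
actuator = none

none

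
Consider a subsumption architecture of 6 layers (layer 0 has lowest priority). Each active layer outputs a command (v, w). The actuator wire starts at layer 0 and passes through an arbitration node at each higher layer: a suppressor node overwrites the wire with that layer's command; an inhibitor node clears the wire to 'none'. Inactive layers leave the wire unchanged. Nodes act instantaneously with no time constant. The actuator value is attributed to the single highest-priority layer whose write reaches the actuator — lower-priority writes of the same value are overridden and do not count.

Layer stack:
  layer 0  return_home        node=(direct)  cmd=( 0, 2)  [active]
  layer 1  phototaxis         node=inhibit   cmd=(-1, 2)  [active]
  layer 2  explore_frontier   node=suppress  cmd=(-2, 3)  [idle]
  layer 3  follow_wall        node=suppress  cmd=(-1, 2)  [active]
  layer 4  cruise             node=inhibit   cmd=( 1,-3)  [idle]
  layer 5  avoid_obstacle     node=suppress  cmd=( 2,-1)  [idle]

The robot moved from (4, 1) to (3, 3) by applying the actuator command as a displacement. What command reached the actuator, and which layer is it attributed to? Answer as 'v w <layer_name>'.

displacement = (3, 3) − (4, 1) = (-1, 2)
[0] return_home on; wire := (0, 2)
[1] phototaxis on (inhibit); wire := none
[2] explore_frontier off; pass none
[3] follow_wall on (suppress); wire := (-1, 2)
[4] cruise off; pass (-1, 2)
[5] avoid_obstacle off; pass (-1, 2)
output (-1, 2) — from layer 3 (follow_wall)

-1 2 follow_wall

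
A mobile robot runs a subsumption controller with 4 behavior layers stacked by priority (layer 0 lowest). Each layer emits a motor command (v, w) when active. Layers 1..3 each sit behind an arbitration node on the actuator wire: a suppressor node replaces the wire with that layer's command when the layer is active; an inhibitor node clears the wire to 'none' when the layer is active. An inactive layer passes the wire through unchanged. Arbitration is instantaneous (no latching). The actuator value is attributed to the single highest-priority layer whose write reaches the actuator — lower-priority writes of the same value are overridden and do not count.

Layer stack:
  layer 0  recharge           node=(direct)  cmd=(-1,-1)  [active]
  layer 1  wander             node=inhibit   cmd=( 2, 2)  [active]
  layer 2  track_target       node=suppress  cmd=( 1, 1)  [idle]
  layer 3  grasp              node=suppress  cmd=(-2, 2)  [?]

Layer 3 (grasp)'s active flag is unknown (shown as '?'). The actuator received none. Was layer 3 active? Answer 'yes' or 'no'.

If layer 3 is active=yes:
  actuator would be (-2, 2)
If layer 3 is active=no:
  actuator would be none
Observed none, so layer 3 was idle.

no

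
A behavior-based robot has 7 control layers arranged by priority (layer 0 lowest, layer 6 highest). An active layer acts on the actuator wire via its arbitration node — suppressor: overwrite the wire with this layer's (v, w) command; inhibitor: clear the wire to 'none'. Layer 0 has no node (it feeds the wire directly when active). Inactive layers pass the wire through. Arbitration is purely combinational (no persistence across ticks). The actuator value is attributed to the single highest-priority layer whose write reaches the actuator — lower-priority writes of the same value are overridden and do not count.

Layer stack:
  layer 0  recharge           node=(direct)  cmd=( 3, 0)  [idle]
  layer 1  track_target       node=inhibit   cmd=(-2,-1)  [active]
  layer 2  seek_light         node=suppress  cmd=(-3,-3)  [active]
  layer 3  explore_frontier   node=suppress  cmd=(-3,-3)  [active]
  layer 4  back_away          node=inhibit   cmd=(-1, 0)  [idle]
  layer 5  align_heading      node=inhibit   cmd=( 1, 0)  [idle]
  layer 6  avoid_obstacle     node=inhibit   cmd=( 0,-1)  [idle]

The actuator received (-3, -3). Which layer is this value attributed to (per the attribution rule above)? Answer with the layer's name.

[0] recharge off; wire := none
[1] track_target on (inhibit); wire := none
[2] seek_light on (suppress); wire := (-3, -3)
[3] explore_frontier on (suppress); wire := (-3, -3)
[4] back_away off; pass (-3, -3)
[5] align_heading off; pass (-3, -3)
[6] avoid_obstacle off; pass (-3, -3)
output (-3, -3)
last writer: layer 3 = explore_frontier

explore_frontier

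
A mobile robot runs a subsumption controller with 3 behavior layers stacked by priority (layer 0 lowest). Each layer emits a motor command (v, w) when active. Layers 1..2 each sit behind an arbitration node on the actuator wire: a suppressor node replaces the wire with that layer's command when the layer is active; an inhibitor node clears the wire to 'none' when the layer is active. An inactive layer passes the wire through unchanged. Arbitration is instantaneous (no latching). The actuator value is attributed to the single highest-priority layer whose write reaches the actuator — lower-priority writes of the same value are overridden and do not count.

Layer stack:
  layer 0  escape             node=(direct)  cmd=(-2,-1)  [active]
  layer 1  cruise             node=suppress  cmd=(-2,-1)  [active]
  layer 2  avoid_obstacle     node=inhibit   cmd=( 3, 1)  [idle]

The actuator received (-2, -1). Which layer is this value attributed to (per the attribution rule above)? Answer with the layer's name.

cruise

[0] escape on; wire := (-2, -1)
[1] cruise on (suppress); wire := (-2, -1)
[2] avoid_obstacle off; pass (-2, -1)
output (-2, -1)
last writer: layer 1 = cruise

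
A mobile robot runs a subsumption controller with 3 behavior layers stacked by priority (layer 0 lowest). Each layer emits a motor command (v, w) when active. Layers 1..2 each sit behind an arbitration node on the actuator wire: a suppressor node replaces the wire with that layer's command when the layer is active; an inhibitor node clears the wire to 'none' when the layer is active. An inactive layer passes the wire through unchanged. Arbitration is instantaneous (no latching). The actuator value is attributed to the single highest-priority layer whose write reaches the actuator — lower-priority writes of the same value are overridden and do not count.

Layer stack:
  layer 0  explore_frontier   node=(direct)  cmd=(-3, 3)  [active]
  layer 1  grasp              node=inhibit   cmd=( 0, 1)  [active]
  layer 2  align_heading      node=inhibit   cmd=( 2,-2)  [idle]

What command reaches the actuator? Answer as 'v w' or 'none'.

L0 explore_frontier: active, feeds wire = (-3, 3)
L1 grasp: active, inhibitor → wire = none
L2 align_heading: idle → wire stays none
actuator = none

none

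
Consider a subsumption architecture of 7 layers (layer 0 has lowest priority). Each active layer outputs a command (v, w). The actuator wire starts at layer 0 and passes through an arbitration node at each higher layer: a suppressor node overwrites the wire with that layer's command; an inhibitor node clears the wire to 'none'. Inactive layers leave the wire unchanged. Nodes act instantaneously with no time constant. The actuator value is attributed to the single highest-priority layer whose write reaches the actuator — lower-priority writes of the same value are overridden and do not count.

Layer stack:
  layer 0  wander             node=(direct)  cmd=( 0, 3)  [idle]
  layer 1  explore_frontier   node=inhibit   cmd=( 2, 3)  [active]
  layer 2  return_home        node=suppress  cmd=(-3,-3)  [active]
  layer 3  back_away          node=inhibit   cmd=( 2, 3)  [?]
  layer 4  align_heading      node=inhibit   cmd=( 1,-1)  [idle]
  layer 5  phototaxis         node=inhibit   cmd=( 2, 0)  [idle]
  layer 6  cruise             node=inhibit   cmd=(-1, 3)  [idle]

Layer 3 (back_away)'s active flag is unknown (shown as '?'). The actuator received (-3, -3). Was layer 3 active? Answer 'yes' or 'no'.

no

If layer 3 is active=yes:
  actuator would be none
If layer 3 is active=no:
  actuator would be (-3, -3)
Observed (-3, -3), so layer 3 was idle.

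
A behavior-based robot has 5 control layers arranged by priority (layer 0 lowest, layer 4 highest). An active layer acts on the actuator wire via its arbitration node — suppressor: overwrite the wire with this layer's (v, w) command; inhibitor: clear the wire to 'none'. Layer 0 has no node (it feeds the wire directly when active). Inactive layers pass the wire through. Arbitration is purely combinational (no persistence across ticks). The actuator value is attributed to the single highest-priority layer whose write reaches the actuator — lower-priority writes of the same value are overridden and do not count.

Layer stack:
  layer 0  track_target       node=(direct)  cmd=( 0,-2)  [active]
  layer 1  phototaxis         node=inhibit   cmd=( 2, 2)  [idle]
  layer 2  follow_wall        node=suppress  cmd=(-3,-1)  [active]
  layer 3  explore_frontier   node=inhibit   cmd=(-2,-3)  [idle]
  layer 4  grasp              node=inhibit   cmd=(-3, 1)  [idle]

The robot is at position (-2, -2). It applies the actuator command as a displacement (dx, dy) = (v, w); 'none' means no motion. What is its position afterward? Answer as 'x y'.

-5 -3

layer 0 (track_target) active — direct: (0, -2)
layer 1 (phototaxis) idle — unchanged: (0, -2)
layer 2 (follow_wall) active — suppresses: (-3, -1)
layer 3 (explore_frontier) idle — unchanged: (-3, -1)
layer 4 (grasp) idle — unchanged: (-3, -1)
→ actuator (-3, -1)
position: (-2, -2) + (-3, -1) = (-5, -3)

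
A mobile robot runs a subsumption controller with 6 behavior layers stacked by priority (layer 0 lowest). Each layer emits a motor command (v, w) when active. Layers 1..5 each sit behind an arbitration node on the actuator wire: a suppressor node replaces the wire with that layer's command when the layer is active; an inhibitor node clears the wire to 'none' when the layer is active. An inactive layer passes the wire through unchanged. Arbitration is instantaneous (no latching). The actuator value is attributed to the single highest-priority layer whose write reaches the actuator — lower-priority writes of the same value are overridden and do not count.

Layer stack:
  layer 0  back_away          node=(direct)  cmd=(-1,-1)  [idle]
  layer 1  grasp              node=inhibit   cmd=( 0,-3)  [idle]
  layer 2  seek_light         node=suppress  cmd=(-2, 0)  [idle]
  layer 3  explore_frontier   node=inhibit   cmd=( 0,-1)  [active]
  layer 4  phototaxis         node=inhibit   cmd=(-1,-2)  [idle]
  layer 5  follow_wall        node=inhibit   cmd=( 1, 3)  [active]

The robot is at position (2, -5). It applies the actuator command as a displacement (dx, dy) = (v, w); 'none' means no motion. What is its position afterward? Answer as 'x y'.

[0] back_away off; wire := none
[1] grasp off; pass none
[2] seek_light off; pass none
[3] explore_frontier on (inhibit); wire := none
[4] phototaxis off; pass none
[5] follow_wall on (inhibit); wire := none
output none
position: (2, -5) + none = (2, -5)

2 -5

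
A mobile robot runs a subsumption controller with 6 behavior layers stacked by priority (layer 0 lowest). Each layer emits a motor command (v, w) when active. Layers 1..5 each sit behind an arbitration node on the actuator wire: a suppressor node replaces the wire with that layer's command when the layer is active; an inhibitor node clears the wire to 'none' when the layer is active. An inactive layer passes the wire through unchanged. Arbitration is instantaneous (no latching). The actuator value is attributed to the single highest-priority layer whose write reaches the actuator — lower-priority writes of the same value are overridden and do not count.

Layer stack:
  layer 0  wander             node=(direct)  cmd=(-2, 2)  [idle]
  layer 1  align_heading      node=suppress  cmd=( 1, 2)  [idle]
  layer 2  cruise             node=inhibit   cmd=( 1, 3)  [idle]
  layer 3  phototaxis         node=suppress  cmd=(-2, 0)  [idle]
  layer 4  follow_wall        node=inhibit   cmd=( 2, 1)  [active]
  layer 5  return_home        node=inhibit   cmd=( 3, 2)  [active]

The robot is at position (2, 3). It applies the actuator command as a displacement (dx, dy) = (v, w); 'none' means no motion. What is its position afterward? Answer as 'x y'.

layer 0 (wander) idle — none
layer 1 (align_heading) idle — unchanged: none
layer 2 (cruise) idle — unchanged: none
layer 3 (phototaxis) idle — unchanged: none
layer 4 (follow_wall) active — inhibits: none
layer 5 (return_home) active — inhibits: none
→ actuator none
position: (2, 3) + none = (2, 3)

2 3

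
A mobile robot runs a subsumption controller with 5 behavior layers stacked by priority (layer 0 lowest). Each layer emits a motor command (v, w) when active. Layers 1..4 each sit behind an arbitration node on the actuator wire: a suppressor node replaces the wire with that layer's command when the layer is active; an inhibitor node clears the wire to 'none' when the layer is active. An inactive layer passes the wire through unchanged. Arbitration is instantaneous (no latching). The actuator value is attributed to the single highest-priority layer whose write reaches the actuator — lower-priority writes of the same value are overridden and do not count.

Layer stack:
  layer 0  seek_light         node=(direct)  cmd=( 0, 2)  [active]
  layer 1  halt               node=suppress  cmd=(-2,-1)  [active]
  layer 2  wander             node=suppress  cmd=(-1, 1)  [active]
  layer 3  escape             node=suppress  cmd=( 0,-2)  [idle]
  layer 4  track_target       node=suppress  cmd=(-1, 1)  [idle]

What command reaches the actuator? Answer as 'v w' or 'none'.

-1 1

L0 seek_light: active, feeds wire = (0, 2)
L1 halt: active, suppressor → wire = (-2, -1)
L2 wander: active, suppressor → wire = (-1, 1)
L3 escape: idle → wire stays (-1, 1)
L4 track_target: idle → wire stays (-1, 1)
actuator = (-1, 1)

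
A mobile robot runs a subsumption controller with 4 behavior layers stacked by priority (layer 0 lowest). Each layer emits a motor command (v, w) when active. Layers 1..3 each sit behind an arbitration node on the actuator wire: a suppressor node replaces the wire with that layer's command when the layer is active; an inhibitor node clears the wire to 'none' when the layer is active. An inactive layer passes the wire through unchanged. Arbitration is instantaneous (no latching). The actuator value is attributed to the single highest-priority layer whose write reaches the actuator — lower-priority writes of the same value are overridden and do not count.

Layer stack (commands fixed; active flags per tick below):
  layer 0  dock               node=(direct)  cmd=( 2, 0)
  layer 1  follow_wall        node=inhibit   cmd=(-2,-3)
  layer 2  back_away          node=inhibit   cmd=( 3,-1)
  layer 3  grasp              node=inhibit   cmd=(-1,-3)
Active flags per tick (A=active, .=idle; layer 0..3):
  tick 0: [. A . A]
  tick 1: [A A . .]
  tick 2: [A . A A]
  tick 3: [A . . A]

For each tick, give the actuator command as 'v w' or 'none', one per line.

none
none
none
none

tick 0:
  [0] dock off; wire := none
  [1] follow_wall on (inhibit); wire := none
  [2] back_away off; pass none
  [3] grasp on (inhibit); wire := none
  output none
tick 1:
  [0] dock on; wire := (2, 0)
  [1] follow_wall on (inhibit); wire := none
  [2] back_away off; pass none
  [3] grasp off; pass none
  output none
tick 2:
  [0] dock on; wire := (2, 0)
  [1] follow_wall off; pass (2, 0)
  [2] back_away on (inhibit); wire := none
  [3] grasp on (inhibit); wire := none
  output none
tick 3:
  [0] dock on; wire := (2, 0)
  [1] follow_wall off; pass (2, 0)
  [2] back_away off; pass (2, 0)
  [3] grasp on (inhibit); wire := none
  output none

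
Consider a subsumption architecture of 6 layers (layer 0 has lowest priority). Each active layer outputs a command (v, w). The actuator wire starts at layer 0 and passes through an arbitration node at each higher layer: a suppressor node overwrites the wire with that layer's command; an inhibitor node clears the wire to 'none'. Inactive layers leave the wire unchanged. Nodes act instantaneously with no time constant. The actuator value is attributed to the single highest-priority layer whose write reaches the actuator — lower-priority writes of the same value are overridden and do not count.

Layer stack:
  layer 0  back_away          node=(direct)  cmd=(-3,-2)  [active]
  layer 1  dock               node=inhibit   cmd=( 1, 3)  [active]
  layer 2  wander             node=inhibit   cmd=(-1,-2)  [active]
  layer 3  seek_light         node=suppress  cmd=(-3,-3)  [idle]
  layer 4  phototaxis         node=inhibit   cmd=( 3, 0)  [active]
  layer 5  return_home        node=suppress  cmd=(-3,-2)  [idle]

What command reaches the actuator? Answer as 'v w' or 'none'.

layer 0 (back_away) active — direct: (-3, -2)
layer 1 (dock) active — inhibits: none
layer 2 (wander) active — inhibits: none
layer 3 (seek_light) idle — unchanged: none
layer 4 (phototaxis) active — inhibits: none
layer 5 (return_home) idle — unchanged: none
→ actuator none

none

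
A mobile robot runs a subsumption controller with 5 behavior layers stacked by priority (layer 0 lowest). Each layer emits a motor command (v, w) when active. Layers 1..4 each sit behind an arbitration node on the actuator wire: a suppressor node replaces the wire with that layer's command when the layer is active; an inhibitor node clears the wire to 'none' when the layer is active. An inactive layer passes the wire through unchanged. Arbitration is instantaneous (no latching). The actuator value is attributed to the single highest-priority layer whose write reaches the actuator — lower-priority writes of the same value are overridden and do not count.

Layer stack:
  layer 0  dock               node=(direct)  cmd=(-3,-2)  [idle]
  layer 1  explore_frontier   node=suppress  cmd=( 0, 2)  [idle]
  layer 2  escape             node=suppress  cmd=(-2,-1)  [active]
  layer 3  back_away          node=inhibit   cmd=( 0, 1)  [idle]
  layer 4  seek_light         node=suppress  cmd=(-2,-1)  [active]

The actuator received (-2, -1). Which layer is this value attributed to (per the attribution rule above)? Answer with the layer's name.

[0] dock off; wire := none
[1] explore_frontier off; pass none
[2] escape on (suppress); wire := (-2, -1)
[3] back_away off; pass (-2, -1)
[4] seek_light on (suppress); wire := (-2, -1)
output (-2, -1)
last writer: layer 4 = seek_light

seek_light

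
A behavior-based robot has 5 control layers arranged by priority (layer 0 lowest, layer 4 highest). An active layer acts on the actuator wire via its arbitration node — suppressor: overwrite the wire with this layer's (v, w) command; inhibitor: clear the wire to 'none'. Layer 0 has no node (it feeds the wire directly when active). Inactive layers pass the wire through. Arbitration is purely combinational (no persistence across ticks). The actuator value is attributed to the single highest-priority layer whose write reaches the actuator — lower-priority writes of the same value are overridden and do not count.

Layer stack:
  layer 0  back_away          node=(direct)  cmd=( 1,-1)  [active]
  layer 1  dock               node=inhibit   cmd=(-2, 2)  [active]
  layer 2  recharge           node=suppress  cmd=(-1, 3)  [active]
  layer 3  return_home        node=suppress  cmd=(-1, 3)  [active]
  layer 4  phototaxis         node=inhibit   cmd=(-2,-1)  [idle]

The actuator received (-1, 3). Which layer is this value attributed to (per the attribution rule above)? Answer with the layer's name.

return_home

L0 back_away: active, feeds wire = (1, -1)
L1 dock: active, inhibitor → wire = none
L2 recharge: active, suppressor → wire = (-1, 3)
L3 return_home: active, suppressor → wire = (-1, 3)
L4 phototaxis: idle → wire stays (-1, 3)
actuator = (-1, 3)
last writer: layer 3 = return_home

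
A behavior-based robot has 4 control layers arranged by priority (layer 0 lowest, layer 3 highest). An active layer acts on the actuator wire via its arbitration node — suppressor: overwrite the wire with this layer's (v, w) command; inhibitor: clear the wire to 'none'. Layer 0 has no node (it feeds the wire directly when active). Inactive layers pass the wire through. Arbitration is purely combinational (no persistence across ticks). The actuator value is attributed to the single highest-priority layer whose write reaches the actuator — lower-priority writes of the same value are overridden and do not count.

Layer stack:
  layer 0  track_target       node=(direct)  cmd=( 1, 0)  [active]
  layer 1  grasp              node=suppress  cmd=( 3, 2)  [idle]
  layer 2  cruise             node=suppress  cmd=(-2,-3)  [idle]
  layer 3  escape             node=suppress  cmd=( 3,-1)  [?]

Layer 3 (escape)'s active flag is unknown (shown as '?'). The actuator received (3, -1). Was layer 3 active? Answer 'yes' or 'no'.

If layer 3 is active=yes:
  actuator would be (3, -1)
If layer 3 is active=no:
  actuator would be (1, 0)
Observed (3, -1), so layer 3 was active.

yes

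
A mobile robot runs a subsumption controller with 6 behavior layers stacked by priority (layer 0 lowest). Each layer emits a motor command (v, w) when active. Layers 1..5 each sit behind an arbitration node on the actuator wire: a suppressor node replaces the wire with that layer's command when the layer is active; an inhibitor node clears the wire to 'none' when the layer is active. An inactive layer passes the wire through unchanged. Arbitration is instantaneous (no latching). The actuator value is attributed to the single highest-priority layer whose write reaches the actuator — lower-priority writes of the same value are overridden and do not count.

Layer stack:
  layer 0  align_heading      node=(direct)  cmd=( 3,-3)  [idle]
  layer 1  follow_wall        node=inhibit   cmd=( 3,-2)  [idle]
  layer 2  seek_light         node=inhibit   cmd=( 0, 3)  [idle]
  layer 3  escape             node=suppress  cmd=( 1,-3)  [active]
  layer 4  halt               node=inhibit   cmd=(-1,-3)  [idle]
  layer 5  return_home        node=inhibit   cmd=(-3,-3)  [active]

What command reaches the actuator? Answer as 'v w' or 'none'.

none

L0 align_heading: idle → wire = none
L1 follow_wall: idle → wire stays none
L2 seek_light: idle → wire stays none
L3 escape: active, suppressor → wire = (1, -3)
L4 halt: idle → wire stays (1, -3)
L5 return_home: active, inhibitor → wire = none
actuator = none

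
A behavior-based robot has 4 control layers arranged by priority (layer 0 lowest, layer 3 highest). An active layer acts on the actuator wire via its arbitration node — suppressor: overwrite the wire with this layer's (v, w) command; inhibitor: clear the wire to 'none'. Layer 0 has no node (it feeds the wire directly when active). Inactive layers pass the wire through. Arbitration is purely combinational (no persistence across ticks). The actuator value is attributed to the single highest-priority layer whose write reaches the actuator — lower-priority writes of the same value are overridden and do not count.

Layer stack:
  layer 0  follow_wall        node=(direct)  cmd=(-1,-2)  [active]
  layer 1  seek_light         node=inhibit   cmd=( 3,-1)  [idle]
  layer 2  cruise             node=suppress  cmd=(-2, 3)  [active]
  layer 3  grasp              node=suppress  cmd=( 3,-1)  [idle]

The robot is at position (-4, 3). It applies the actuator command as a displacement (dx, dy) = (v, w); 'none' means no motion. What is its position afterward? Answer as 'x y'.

[0] follow_wall on; wire := (-1, -2)
[1] seek_light off; pass (-1, -2)
[2] cruise on (suppress); wire := (-2, 3)
[3] grasp off; pass (-2, 3)
output (-2, 3)
position: (-4, 3) + (-2, 3) = (-6, 6)

-6 6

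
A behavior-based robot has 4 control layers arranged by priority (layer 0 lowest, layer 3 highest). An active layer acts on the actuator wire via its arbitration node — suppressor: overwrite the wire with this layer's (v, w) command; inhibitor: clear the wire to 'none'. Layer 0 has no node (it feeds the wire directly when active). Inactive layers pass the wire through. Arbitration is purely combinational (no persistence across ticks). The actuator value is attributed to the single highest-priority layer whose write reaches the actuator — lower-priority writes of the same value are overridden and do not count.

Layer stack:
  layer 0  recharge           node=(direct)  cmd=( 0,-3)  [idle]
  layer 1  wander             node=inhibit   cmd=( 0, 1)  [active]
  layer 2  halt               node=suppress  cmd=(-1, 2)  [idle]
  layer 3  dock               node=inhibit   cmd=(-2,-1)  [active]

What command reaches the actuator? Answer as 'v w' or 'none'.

none

L0 recharge: idle → wire = none
L1 wander: active, inhibitor → wire = none
L2 halt: idle → wire stays none
L3 dock: active, inhibitor → wire = none
actuator = none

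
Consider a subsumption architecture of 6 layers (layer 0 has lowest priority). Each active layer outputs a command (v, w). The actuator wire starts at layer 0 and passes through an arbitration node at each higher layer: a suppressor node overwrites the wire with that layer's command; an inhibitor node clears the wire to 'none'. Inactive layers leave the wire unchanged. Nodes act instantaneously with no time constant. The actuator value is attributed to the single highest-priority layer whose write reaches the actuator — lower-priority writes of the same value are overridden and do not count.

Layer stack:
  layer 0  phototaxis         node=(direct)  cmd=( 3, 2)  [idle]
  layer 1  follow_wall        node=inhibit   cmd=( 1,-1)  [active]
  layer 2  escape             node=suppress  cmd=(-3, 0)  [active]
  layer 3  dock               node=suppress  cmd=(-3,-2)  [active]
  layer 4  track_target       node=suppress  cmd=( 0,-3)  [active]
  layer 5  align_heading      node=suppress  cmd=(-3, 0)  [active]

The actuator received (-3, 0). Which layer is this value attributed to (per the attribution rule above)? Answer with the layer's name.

align_heading

L0 phototaxis: idle → wire = none
L1 follow_wall: active, inhibitor → wire = none
L2 escape: active, suppressor → wire = (-3, 0)
L3 dock: active, suppressor → wire = (-3, -2)
L4 track_target: active, suppressor → wire = (0, -3)
L5 align_heading: active, suppressor → wire = (-3, 0)
actuator = (-3, 0)
last writer: layer 5 = align_heading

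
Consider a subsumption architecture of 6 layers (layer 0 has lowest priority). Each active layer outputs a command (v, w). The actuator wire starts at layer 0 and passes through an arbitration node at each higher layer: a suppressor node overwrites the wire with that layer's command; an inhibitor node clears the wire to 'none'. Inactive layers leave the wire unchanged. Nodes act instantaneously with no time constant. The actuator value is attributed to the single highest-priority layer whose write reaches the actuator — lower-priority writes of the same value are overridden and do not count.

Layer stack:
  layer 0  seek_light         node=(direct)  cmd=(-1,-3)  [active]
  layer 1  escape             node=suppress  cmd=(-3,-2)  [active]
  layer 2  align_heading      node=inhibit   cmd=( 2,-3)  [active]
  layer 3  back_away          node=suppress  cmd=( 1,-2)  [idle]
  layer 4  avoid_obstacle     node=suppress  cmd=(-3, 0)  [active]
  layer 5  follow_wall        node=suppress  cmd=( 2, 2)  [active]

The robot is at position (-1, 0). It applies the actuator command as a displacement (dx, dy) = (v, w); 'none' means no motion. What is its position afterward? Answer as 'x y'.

1 2

[0] seek_light on; wire := (-1, -3)
[1] escape on (suppress); wire := (-3, -2)
[2] align_heading on (inhibit); wire := none
[3] back_away off; pass none
[4] avoid_obstacle on (suppress); wire := (-3, 0)
[5] follow_wall on (suppress); wire := (2, 2)
output (2, 2)
position: (-1, 0) + (2, 2) = (1, 2)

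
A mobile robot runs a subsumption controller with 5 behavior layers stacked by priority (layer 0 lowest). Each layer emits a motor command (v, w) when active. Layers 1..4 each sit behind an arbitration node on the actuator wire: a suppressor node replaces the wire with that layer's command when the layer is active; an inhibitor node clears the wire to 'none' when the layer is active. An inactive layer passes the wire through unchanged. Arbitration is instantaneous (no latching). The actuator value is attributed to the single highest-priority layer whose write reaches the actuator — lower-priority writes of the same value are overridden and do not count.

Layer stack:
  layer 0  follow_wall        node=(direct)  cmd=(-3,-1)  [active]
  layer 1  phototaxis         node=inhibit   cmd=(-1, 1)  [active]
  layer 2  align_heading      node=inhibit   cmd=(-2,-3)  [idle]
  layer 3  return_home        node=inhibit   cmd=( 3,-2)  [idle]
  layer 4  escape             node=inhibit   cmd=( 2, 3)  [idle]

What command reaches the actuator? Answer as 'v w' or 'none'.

none

layer 0 (follow_wall) active — direct: (-3, -1)
layer 1 (phototaxis) active — inhibits: none
layer 2 (align_heading) idle — unchanged: none
layer 3 (return_home) idle — unchanged: none
layer 4 (escape) idle — unchanged: none
→ actuator none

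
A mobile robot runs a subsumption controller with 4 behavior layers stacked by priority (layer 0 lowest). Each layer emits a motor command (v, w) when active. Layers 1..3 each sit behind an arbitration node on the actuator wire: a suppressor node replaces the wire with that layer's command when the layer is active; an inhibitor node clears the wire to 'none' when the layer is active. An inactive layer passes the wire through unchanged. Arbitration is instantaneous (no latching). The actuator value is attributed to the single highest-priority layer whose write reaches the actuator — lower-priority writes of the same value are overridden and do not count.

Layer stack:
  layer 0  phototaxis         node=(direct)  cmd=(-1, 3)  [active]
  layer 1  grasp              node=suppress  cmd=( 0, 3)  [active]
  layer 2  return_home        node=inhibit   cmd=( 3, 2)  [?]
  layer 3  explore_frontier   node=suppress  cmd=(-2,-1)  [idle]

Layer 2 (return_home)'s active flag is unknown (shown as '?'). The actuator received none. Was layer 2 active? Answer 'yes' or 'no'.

yes

If layer 2 is active=yes:
  actuator would be none
If layer 2 is active=no:
  actuator would be (0, 3)
Observed none, so layer 2 was active.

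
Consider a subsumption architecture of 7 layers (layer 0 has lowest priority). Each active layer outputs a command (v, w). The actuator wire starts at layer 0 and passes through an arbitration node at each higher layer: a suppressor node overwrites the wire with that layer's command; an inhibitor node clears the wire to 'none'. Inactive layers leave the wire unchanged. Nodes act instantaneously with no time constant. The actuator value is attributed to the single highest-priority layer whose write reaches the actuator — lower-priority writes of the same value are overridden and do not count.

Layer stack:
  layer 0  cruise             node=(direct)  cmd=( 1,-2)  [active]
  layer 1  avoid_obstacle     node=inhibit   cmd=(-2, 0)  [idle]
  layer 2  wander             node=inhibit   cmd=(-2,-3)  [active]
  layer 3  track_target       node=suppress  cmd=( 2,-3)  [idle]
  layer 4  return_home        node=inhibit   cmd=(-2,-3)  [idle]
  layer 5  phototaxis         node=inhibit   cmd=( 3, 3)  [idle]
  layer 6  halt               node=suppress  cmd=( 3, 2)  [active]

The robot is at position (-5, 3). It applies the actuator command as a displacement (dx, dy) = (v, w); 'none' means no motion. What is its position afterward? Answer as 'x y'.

-2 5

layer 0 (cruise) active — direct: (1, -2)
layer 1 (avoid_obstacle) idle — unchanged: (1, -2)
layer 2 (wander) active — inhibits: none
layer 3 (track_target) idle — unchanged: none
layer 4 (return_home) idle — unchanged: none
layer 5 (phototaxis) idle — unchanged: none
layer 6 (halt) active — suppresses: (3, 2)
→ actuator (3, 2)
position: (-5, 3) + (3, 2) = (-2, 5)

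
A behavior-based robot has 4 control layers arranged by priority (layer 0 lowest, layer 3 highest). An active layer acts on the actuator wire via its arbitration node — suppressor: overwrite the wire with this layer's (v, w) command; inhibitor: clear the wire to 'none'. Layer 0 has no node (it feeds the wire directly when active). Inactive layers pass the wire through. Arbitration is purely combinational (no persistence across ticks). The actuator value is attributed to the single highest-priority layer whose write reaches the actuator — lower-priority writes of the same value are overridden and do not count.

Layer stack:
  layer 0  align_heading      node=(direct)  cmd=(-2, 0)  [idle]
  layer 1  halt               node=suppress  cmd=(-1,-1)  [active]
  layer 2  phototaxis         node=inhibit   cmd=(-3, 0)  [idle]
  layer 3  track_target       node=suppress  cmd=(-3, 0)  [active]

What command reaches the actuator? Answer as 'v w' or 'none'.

[0] align_heading off; wire := none
[1] halt on (suppress); wire := (-1, -1)
[2] phototaxis off; pass (-1, -1)
[3] track_target on (suppress); wire := (-3, 0)
output (-3, 0)

-3 0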